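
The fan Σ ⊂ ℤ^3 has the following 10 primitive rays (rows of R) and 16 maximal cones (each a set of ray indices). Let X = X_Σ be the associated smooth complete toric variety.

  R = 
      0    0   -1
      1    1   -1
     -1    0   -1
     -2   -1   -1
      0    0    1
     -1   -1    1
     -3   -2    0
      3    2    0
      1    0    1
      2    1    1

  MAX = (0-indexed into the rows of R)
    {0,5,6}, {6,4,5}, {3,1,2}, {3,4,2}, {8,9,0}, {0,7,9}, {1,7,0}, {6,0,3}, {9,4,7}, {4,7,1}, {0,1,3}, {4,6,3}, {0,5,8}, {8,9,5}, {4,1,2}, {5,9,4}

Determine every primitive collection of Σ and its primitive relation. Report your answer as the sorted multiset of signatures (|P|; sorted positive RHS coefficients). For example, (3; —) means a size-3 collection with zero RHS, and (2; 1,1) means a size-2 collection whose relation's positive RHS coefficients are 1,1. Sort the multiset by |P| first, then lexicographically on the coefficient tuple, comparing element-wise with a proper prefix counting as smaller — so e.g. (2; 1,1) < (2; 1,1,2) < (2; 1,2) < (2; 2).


Minimal non-faces — 23 found among 10 rays, 16 max cones:

  • {0,4}:  v_{0} + v_{4} = 0  →  sig = (2; —)
  • {1,5}:  v_{1} + v_{5} = 0  →  sig = (2; —)
  • {2,8}:  v_{2} + v_{8} = 0  →  sig = (2; —)
  • {3,9}:  v_{3} + v_{9} = 0  →  sig = (2; —)
  • {6,7}:  v_{6} + v_{7} = 0  →  sig = (2; —)
  • {1,6}:  v_{1} + v_{6} = v_{3}  →  sig = (2; 1)
  • {1,9}:  v_{1} + v_{9} = v_{7}  →  sig = (2; 1)
  • {3,5}:  v_{3} + v_{5} = v_{6}  →  sig = (2; 1)
  • {3,7}:  v_{3} + v_{7} = v_{1}  →  sig = (2; 1)
  • {5,7}:  v_{5} + v_{7} = v_{9}  →  sig = (2; 1)
  • {6,9}:  v_{6} + v_{9} = v_{5}  →  sig = (2; 1)
  • {0,2}:  v_{0} + v_{2} = v_{1} + v_{3}  →  sig = (2; 1,1)
  • {1,8}:  v_{1} + v_{8} = v_{0} + v_{9}  →  sig = (2; 1,1)
  • {2,5}:  v_{2} + v_{5} = v_{3} + v_{4}  →  sig = (2; 1,1)
  • {2,9}:  v_{2} + v_{9} = v_{1} + v_{4}  →  sig = (2; 1,1)
  • {3,8}:  v_{3} + v_{8} = v_{0} + v_{5}  →  sig = (2; 1,1)
  • {4,8}:  v_{4} + v_{8} = v_{5} + v_{9}  →  sig = (2; 1,1)
  • {2,6}:  v_{2} + v_{6} = 2·v_{3} + v_{4}  →  sig = (2; 1,2)
  • {2,7}:  v_{2} + v_{7} = 2·v_{1} + v_{4}  →  sig = (2; 1,2)
  • {6,8}:  v_{6} + v_{8} = v_{0} + 2·v_{5}  →  sig = (2; 1,2)
  • {7,8}:  v_{7} + v_{8} = v_{0} + 2·v_{9}  →  sig = (2; 1,2)
  • {0,5,9}:  v_{0} + v_{5} + v_{9} = v_{8}  →  sig = (3; 1)
  • {1,3,4}:  v_{1} + v_{3} + v_{4} = v_{2}  →  sig = (3; 1)

Hence PRS(X_Σ) =
{ (2; —) ×5,  (2; 1) ×6,  (2; 1,1) ×6,  (2; 1,2) ×4,  (3; 1) ×2 }


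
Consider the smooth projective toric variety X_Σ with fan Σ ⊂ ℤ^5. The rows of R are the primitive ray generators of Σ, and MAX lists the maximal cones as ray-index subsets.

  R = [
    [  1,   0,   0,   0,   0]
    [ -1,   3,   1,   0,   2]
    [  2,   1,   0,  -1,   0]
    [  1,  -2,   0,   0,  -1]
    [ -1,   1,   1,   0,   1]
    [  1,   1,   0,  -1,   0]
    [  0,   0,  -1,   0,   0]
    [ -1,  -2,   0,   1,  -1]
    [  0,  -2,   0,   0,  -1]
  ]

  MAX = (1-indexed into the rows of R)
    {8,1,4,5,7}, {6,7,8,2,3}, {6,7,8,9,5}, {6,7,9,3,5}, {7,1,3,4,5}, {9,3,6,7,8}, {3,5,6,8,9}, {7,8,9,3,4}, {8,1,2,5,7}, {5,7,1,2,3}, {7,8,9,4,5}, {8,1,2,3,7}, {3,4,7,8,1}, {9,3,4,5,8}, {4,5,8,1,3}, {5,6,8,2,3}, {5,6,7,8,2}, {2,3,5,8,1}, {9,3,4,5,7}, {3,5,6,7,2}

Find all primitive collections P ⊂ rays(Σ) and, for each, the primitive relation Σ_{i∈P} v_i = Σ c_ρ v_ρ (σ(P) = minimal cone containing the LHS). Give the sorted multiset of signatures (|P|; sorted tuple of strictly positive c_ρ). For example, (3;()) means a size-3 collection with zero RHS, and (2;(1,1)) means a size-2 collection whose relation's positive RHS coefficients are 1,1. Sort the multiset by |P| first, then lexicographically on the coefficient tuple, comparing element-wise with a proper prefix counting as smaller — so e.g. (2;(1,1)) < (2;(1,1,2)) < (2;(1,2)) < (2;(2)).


Primitive collections (6):

  • {1,6}:  v_{1} + v_{6} = v_{3}  so sig = (2;(1))
  • {1,9}:  v_{1} + v_{9} = v_{4}  so sig = (2;(1))
  • {2,9}:  v_{2} + v_{9} = v_{5}  so sig = (2;(1))
  • {2,4}:  v_{2} + v_{4} = v_{1} + v_{5}  so sig = (2;(1,1))
  • {4,6}:  v_{4} + v_{6} = v_{3} + v_{9}  so sig = (2;(1,1))
  • {3,5,7,8}:  v_{3} + v_{5} + v_{7} + v_{8} = 0  so sig = (4;())

Sorted signature multiset PRS(X):
{ (2;(1)) ×3,  (2;(1,1)) ×2,  (4;()) }


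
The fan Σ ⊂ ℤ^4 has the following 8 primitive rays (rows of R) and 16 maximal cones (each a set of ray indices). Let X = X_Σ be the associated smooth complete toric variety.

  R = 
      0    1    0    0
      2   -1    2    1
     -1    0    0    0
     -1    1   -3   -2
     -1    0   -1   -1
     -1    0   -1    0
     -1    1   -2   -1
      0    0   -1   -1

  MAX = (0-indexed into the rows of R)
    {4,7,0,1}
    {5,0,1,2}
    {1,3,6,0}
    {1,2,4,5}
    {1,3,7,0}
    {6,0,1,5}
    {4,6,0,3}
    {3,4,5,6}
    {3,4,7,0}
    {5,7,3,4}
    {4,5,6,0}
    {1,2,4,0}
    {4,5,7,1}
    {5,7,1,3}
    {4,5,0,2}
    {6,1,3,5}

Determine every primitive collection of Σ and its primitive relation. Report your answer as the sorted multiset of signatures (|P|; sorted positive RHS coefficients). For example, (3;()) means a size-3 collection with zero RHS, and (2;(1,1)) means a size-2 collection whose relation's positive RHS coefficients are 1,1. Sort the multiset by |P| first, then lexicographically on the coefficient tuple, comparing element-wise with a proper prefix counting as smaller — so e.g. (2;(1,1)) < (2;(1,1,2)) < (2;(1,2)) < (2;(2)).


The 9 primitive collections of Σ (r=8, n=4):

  P={2,7}:  v_{2} + v_{7} = v_{4}  ⇒ sig = (2;(1))
  P={6,7}:  v_{6} + v_{7} = v_{3}  ⇒ sig = (2;(1))
  P={2,3}:  v_{2} + v_{3} = v_{4} + v_{6}  ⇒ sig = (2;(1,1))
  P={2,6}:  v_{2} + v_{6} = v_{0} + v_{4} + v_{5}  ⇒ sig = (2;(1,1,1))
  P={0,5,7}:  v_{0} + v_{5} + v_{7} = v_{6}  ⇒ sig = (3;(1))
  P={1,4,6}:  v_{1} + v_{4} + v_{6} = v_{7}  ⇒ sig = (3;(1))
  P={0,3,5}:  v_{0} + v_{3} + v_{5} = 2·v_{6}  ⇒ sig = (3;(2))
  P={1,3,4}:  v_{1} + v_{3} + v_{4} = 2·v_{7}  ⇒ sig = (3;(2))
  P={0,1,4,5}:  v_{0} + v_{1} + v_{4} + v_{5} = 0  ⇒ sig = (4;())

so the primitive-relation signature multiset is
    |P|=2: 4 collections, coeffs (1), (1), (1,1), (1,1,1)
    |P|=3: 4 collections, coeffs (1), (1), (2), (2)
    |P|=4: 1 collection, coeffs ()


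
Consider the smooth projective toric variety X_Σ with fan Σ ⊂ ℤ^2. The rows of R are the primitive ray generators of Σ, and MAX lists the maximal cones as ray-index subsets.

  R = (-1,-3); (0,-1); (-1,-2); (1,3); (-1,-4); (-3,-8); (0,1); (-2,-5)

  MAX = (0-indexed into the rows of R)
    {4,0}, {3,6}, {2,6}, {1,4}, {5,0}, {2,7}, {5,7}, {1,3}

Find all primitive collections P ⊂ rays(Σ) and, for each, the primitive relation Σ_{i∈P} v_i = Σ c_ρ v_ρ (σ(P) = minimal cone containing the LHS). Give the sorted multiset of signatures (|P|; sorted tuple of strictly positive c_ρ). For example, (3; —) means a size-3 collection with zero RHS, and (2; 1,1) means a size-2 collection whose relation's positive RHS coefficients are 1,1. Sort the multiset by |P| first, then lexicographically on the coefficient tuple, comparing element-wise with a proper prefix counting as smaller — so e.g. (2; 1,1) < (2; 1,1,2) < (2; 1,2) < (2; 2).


|primitive collections| = 20. Relations:

  P={0,3}:  v_{0} + v_{3} = 0  ⟹  sig = (2; —)
  P={1,6}:  v_{1} + v_{6} = 0  ⟹  sig = (2; —)
  P={0,1}:  v_{0} + v_{1} = v_{4}  ⟹  sig = (2; 1)
  P={0,2}:  v_{0} + v_{2} = v_{7}  ⟹  sig = (2; 1)
  P={0,6}:  v_{0} + v_{6} = v_{2}  ⟹  sig = (2; 1)
  P={0,7}:  v_{0} + v_{7} = v_{5}  ⟹  sig = (2; 1)
  P={1,2}:  v_{1} + v_{2} = v_{0}  ⟹  sig = (2; 1)
  P={2,3}:  v_{2} + v_{3} = v_{6}  ⟹  sig = (2; 1)
  P={3,4}:  v_{3} + v_{4} = v_{1}  ⟹  sig = (2; 1)
  P={3,5}:  v_{3} + v_{5} = v_{7}  ⟹  sig = (2; 1)
  P={3,7}:  v_{3} + v_{7} = v_{2}  ⟹  sig = (2; 1)
  P={4,6}:  v_{4} + v_{6} = v_{0}  ⟹  sig = (2; 1)
  P={5,6}:  v_{5} + v_{6} = v_{2} + v_{7}  ⟹  sig = (2; 1,1)
  P={1,7}:  v_{1} + v_{7} = 2·v_{0}  ⟹  sig = (2; 2)
  P={2,4}:  v_{2} + v_{4} = 2·v_{0}  ⟹  sig = (2; 2)
  P={2,5}:  v_{2} + v_{5} = 2·v_{7}  ⟹  sig = (2; 2)
  P={6,7}:  v_{6} + v_{7} = 2·v_{2}  ⟹  sig = (2; 2)
  P={1,5}:  v_{1} + v_{5} = 3·v_{0}  ⟹  sig = (2; 3)
  P={4,7}:  v_{4} + v_{7} = 3·v_{0}  ⟹  sig = (2; 3)
  P={4,5}:  v_{4} + v_{5} = 4·v_{0}  ⟹  sig = (2; 4)

Sorted signature multiset PRS(X):
[(2; —), (2; —), (2; 1), (2; 1), (2; 1), (2; 1), (2; 1), (2; 1), (2; 1), (2; 1), (2; 1), (2; 1), (2; 1,1), (2; 2), (2; 2), (2; 2), (2; 2), (2; 3), (2; 3), (2; 4)]


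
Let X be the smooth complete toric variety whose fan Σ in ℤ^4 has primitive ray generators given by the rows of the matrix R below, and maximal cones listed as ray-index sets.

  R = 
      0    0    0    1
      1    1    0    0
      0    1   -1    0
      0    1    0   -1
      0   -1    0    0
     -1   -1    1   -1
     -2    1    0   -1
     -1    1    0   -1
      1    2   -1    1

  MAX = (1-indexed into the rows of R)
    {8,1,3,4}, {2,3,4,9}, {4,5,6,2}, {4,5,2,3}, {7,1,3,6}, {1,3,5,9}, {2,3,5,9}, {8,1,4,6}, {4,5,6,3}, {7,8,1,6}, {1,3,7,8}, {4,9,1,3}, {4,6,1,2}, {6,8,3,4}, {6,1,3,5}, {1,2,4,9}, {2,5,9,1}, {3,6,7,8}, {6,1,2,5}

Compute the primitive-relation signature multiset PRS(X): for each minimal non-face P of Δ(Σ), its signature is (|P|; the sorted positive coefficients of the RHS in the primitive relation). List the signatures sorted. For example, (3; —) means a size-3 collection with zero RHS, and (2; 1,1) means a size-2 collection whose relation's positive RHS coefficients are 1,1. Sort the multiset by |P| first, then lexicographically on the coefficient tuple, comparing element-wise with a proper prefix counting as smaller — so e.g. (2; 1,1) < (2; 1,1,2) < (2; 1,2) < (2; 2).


Σ has 14 primitive collections:

  P = {5,8}:  v_{5} + v_{8} = v_{3} + v_{6} — sig = (2; 1,1)
  P = {6,9}:  v_{6} + v_{9} = v_{1} + v_{4} — sig = (2; 1,1)
  P = {2,7}:  v_{2} + v_{7} = v_{1} + v_{4} + v_{8} — sig = (2; 1,1,1)
  P = {7,9}:  v_{7} + v_{9} = 2·v_{1} + v_{3} + v_{4} + v_{8} — sig = (2; 1,1,1,2)
  P = {2,8}:  v_{2} + v_{8} = v_{1} + 2·v_{4} — sig = (2; 1,2)
  P = {5,7}:  v_{5} + v_{7} = v_{1} + 2·v_{3} + 2·v_{6} — sig = (2; 1,2,2)
  P = {8,9}:  v_{8} + v_{9} = 2·v_{1} + v_{3} + 2·v_{4} — sig = (2; 1,2,2)
  P = {4,7}:  v_{4} + v_{7} = 2·v_{8} — sig = (2; 2)
  P = {1,4,5}:  v_{1} + v_{4} + v_{5} = 0 — sig = (3; —)
  P = {1,2,3}:  v_{1} + v_{2} + v_{3} = v_{9} — sig = (3; 1)
  P = {2,3,6}:  v_{2} + v_{3} + v_{6} = v_{4} — sig = (3; 1)
  P = {4,5,9}:  v_{4} + v_{5} + v_{9} = v_{2} + v_{3} — sig = (3; 1,1)
  P = {1,3,4,6}:  v_{1} + v_{3} + v_{4} + v_{6} = v_{8} — sig = (4; 1)
  P = {1,3,6,8}:  v_{1} + v_{3} + v_{6} + v_{8} = v_{7} — sig = (4; 1)

so the primitive-relation signature multiset is
    |P|=2: 8 collections, coeffs (1,1), (1,1), (1,1,1), (1,1,1,2), (1,2), (1,2,2), (1,2,2), (2)
    |P|=3: 4 collections, coeffs (), (1), (1), (1,1)
    |P|=4: 2 collections, coeffs (1), (1)


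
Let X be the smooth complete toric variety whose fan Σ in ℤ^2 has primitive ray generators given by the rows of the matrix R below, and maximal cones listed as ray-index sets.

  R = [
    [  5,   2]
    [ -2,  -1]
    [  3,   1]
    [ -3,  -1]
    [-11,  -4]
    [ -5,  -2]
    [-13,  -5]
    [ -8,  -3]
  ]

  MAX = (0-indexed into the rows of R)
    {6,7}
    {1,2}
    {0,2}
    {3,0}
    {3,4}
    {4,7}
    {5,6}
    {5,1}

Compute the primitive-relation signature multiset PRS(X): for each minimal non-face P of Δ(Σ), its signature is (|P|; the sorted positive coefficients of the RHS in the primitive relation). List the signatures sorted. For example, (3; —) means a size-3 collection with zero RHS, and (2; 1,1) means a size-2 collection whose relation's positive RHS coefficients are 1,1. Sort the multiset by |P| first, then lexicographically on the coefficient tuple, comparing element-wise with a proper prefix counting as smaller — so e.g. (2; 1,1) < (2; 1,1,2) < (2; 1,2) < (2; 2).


The 20 primitive collections of Σ (r=8, n=2):

  • {0,5}:  v_{0} + v_{5} = 0  ⇒ sig = (2; —)
  • {2,3}:  v_{2} + v_{3} = 0  ⇒ sig = (2; —)
  • {0,1}:  v_{0} + v_{1} = v_{2}  ⇒ sig = (2; 1)
  • {0,6}:  v_{0} + v_{6} = v_{7}  ⇒ sig = (2; 1)
  • {0,7}:  v_{0} + v_{7} = v_{3}  ⇒ sig = (2; 1)
  • {1,3}:  v_{1} + v_{3} = v_{5}  ⇒ sig = (2; 1)
  • {1,4}:  v_{1} + v_{4} = v_{6}  ⇒ sig = (2; 1)
  • {2,4}:  v_{2} + v_{4} = v_{7}  ⇒ sig = (2; 1)
  • {2,5}:  v_{2} + v_{5} = v_{1}  ⇒ sig = (2; 1)
  • {2,7}:  v_{2} + v_{7} = v_{5}  ⇒ sig = (2; 1)
  • {3,5}:  v_{3} + v_{5} = v_{7}  ⇒ sig = (2; 1)
  • {3,7}:  v_{3} + v_{7} = v_{4}  ⇒ sig = (2; 1)
  • {5,7}:  v_{5} + v_{7} = v_{6}  ⇒ sig = (2; 1)
  • {0,4}:  v_{0} + v_{4} = 2·v_{3}  ⇒ sig = (2; 2)
  • {1,7}:  v_{1} + v_{7} = 2·v_{5}  ⇒ sig = (2; 2)
  • {2,6}:  v_{2} + v_{6} = 2·v_{5}  ⇒ sig = (2; 2)
  • {3,6}:  v_{3} + v_{6} = 2·v_{7}  ⇒ sig = (2; 2)
  • {4,5}:  v_{4} + v_{5} = 2·v_{7}  ⇒ sig = (2; 2)
  • {1,6}:  v_{1} + v_{6} = 3·v_{5}  ⇒ sig = (2; 3)
  • {4,6}:  v_{4} + v_{6} = 3·v_{7}  ⇒ sig = (2; 3)

Signatures (|P|; sorted positive RHS coefficients), sorted:
    (2; —)
    (2; —)
    (2; 1)
    (2; 1)
    (2; 1)
    (2; 1)
    (2; 1)
    (2; 1)
    (2; 1)
    (2; 1)
    (2; 1)
    (2; 1)
    (2; 1)
    (2; 2)
    (2; 2)
    (2; 2)
    (2; 2)
    (2; 2)
    (2; 3)
    (2; 3)


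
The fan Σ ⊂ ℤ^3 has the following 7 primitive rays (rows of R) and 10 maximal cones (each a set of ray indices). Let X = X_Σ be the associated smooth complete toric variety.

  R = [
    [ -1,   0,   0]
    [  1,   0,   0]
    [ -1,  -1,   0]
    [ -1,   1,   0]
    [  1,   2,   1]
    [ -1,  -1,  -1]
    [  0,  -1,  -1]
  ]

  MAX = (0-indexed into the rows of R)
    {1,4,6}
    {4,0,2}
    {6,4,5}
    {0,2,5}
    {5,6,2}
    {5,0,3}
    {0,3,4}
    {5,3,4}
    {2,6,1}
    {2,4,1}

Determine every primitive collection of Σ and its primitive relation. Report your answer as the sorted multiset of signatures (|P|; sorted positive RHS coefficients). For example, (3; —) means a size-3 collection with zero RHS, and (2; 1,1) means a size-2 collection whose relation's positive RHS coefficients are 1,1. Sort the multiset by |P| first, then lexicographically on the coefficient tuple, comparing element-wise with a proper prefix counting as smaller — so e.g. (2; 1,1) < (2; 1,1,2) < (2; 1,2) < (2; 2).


Minimal non-faces — 9 found among 7 rays, 10 max cones:

  {0,1}:  v_{0} + v_{1} = 0 — sig = (2; —)
  {0,6}:  v_{0} + v_{6} = v_{5} — sig = (2; 1)
  {1,5}:  v_{1} + v_{5} = v_{6} — sig = (2; 1)
  {1,3}:  v_{1} + v_{3} = v_{4} + v_{5} — sig = (2; 1,1)
  {3,6}:  v_{3} + v_{6} = v_{4} + 2·v_{5} — sig = (2; 1,2)
  {2,3}:  v_{2} + v_{3} = 2·v_{0} — sig = (2; 2)
  {2,4,6}:  v_{2} + v_{4} + v_{6} = 0 — sig = (3; —)
  {0,4,5}:  v_{0} + v_{4} + v_{5} = v_{3} — sig = (3; 1)
  {2,4,5}:  v_{2} + v_{4} + v_{5} = v_{0} — sig = (3; 1)

Signatures (|P|; sorted positive RHS coefficients), sorted:
    (2; —)
    (2; 1)
    (2; 1)
    (2; 1,1)
    (2; 1,2)
    (2; 2)
    (3; —)
    (3; 1)
    (3; 1)


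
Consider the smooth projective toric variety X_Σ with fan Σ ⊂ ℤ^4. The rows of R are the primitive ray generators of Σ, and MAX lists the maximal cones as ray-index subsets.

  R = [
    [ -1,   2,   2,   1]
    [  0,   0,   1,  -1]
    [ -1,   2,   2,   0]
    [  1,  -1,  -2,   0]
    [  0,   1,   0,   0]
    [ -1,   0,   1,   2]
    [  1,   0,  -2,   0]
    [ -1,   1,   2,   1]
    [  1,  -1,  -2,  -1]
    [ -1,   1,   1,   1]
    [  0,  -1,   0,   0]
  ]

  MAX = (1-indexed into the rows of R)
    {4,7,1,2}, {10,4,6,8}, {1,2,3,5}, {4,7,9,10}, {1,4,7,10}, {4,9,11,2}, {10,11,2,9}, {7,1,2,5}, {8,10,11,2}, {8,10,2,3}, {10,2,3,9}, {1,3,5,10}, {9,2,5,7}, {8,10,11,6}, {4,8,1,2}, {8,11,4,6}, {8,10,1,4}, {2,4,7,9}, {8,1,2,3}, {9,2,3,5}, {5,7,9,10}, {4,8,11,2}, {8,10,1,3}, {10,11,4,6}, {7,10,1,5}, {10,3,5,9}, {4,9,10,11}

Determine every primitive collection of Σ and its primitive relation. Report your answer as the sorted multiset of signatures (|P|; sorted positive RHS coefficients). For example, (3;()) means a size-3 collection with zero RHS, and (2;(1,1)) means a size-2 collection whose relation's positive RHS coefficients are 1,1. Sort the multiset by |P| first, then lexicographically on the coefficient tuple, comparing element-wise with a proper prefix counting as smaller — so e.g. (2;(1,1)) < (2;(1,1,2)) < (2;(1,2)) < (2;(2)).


22 collections generate NE(X_Σ); each relation:

  • {5,11}:  v_{5} + v_{11} = 0 ; sig = (2;())
  • {8,9}:  v_{8} + v_{9} = 0 ; sig = (2;())
  • {1,9}:  v_{1} + v_{9} = v_{5} ; sig = (2;(1))
  • {1,11}:  v_{1} + v_{11} = v_{8} ; sig = (2;(1))
  • {3,4}:  v_{3} + v_{4} = v_{5} ; sig = (2;(1))
  • {4,5}:  v_{4} + v_{5} = v_{7} ; sig = (2;(1))
  • {5,8}:  v_{5} + v_{8} = v_{1} ; sig = (2;(1))
  • {7,11}:  v_{7} + v_{11} = v_{4} ; sig = (2;(1))
  • {2,6}:  v_{2} + v_{6} = v_{8} + v_{11} ; sig = (2;(1,1))
  • {3,6}:  v_{3} + v_{6} = v_{8} + v_{10} ; sig = (2;(1,1))
  • {3,11}:  v_{3} + v_{11} = v_{2} + v_{10} ; sig = (2;(1,1))
  • {7,8}:  v_{7} + v_{8} = v_{1} + v_{4} ; sig = (2;(1,1))
  • {5,6}:  v_{5} + v_{6} = v_{4} + v_{8} + v_{10} ; sig = (2;(1,1,1))
  • {6,9}:  v_{6} + v_{9} = v_{4} + v_{10} + v_{11} ; sig = (2;(1,1,1))
  • {1,6}:  v_{1} + v_{6} = v_{4} + 2·v_{8} + v_{10} ; sig = (2;(1,1,2))
  • {6,7}:  v_{6} + v_{7} = 2·v_{4} + v_{8} + v_{10} ; sig = (2;(1,1,2))
  • {3,7}:  v_{3} + v_{7} = 2·v_{5} ; sig = (2;(2))
  • {2,4,10}:  v_{2} + v_{4} + v_{10} = 0 ; sig = (3;())
  • {2,5,10}:  v_{2} + v_{5} + v_{10} = v_{3} ; sig = (3;(1))
  • {2,7,10}:  v_{2} + v_{7} + v_{10} = v_{5} ; sig = (3;(1))
  • {1,2,10}:  v_{1} + v_{2} + v_{10} = v_{3} + v_{8} ; sig = (3;(1,1))
  • {4,8,10,11}:  v_{4} + v_{8} + v_{10} + v_{11} = v_{6} ; sig = (4;(1))

Hence PRS(X_Σ) =
    (2;())
    (2;())
    (2;(1))
    (2;(1))
    (2;(1))
    (2;(1))
    (2;(1))
    (2;(1))
    (2;(1,1))
    (2;(1,1))
    (2;(1,1))
    (2;(1,1))
    (2;(1,1,1))
    (2;(1,1,1))
    (2;(1,1,2))
    (2;(1,1,2))
    (2;(2))
    (3;())
    (3;(1))
    (3;(1))
    (3;(1,1))
    (4;(1))


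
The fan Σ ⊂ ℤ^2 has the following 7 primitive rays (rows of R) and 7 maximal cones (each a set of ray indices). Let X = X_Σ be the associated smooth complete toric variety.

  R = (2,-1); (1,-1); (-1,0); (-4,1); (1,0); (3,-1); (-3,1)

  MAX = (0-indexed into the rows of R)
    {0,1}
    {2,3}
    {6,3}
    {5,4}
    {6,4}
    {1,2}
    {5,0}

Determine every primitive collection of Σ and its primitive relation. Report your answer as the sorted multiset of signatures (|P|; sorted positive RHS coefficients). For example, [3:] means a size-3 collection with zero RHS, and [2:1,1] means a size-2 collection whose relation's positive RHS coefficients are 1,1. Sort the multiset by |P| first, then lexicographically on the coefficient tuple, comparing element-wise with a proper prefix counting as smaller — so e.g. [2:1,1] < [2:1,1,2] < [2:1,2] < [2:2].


14 minimal non-faces of Δ(Σ) (on 7 rays):

  P = {2,4}:  v_{2} + v_{4} = 0  so sig = [2:]
  P = {5,6}:  v_{5} + v_{6} = 0  so sig = [2:]
  P = {0,2}:  v_{0} + v_{2} = v_{1}  so sig = [2:1]
  P = {0,4}:  v_{0} + v_{4} = v_{5}  so sig = [2:1]
  P = {0,6}:  v_{0} + v_{6} = v_{2}  so sig = [2:1]
  P = {1,4}:  v_{1} + v_{4} = v_{0}  so sig = [2:1]
  P = {2,5}:  v_{2} + v_{5} = v_{0}  so sig = [2:1]
  P = {2,6}:  v_{2} + v_{6} = v_{3}  so sig = [2:1]
  P = {3,4}:  v_{3} + v_{4} = v_{6}  so sig = [2:1]
  P = {3,5}:  v_{3} + v_{5} = v_{2}  so sig = [2:1]
  P = {0,3}:  v_{0} + v_{3} = 2·v_{2}  so sig = [2:2]
  P = {1,5}:  v_{1} + v_{5} = 2·v_{0}  so sig = [2:2]
  P = {1,6}:  v_{1} + v_{6} = 2·v_{2}  so sig = [2:2]
  P = {1,3}:  v_{1} + v_{3} = 3·v_{2}  so sig = [2:3]

so the primitive-relation signature multiset is
    [2:]
    [2:]
    [2:1]
    [2:1]
    [2:1]
    [2:1]
    [2:1]
    [2:1]
    [2:1]
    [2:1]
    [2:2]
    [2:2]
    [2:2]
    [2:3]


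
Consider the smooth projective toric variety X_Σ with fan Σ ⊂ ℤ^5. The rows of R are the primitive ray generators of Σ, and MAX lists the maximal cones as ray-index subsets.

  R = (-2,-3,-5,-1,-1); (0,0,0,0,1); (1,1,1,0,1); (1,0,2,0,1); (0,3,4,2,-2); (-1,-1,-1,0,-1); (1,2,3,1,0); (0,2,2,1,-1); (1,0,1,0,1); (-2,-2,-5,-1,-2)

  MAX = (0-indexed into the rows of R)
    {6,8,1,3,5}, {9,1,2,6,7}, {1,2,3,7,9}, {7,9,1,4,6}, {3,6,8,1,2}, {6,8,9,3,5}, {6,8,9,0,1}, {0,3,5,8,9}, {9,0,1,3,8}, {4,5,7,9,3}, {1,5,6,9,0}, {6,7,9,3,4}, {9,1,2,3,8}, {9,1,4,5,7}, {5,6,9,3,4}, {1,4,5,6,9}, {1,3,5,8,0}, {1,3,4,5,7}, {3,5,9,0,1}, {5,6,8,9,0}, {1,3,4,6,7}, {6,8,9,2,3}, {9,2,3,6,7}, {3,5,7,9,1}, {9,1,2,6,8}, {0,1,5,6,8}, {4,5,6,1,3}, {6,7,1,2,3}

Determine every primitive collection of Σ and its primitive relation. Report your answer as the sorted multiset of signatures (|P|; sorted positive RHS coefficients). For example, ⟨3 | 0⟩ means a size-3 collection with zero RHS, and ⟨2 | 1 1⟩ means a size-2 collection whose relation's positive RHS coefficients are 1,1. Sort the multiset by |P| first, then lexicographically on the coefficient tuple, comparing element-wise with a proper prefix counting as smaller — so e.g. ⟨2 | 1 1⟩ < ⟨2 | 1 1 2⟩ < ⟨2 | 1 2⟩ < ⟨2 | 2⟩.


12 minimal non-faces of Δ(Σ) (on 10 rays):

  {2,5}:  v_{2} + v_{5} = 0  →  sig = ⟨2 | 0⟩
  {7,8}:  v_{7} + v_{8} = v_{6}  →  sig = ⟨2 | 1⟩
  {2,4}:  v_{2} + v_{4} = v_{6} + v_{7}  →  sig = ⟨2 | 1 1⟩
  {0,2}:  v_{0} + v_{2} = v_{1} + v_{8} + v_{9}  →  sig = ⟨2 | 1 1 1⟩
  {0,7}:  v_{0} + v_{7} = v_{1} + v_{5} + v_{6} + v_{9}  →  sig = ⟨2 | 1 1 1 1⟩
  {0,4}:  v_{0} + v_{4} = v_{1} + 2·v_{5} + 2·v_{6} + v_{9}  →  sig = ⟨2 | 1 1 2 2⟩
  {4,8}:  v_{4} + v_{8} = v_{5} + 2·v_{6}  →  sig = ⟨2 | 1 2⟩
  {5,6,7}:  v_{5} + v_{6} + v_{7} = v_{4}  →  sig = ⟨3 | 1⟩
  {0,3,6}:  v_{0} + v_{3} + v_{6} = v_{5} + v_{8}  →  sig = ⟨3 | 1 1⟩
  {1,3,6,9}:  v_{1} + v_{3} + v_{6} + v_{9} = 0  →  sig = ⟨4 | 0⟩
  {1,5,8,9}:  v_{1} + v_{5} + v_{8} + v_{9} = v_{0}  →  sig = ⟨4 | 1⟩
  {1,3,4,9}:  v_{1} + v_{3} + v_{4} + v_{9} = v_{5} + v_{7}  →  sig = ⟨4 | 1 1⟩

Signatures (|P|; sorted positive RHS coefficients), sorted:
{ ⟨2 | 0⟩,  ⟨2 | 1⟩,  ⟨2 | 1 1⟩,  ⟨2 | 1 1 1⟩,  ⟨2 | 1 1 1 1⟩,  ⟨2 | 1 1 2 2⟩,  ⟨2 | 1 2⟩,  ⟨3 | 1⟩,  ⟨3 | 1 1⟩,  ⟨4 | 0⟩,  ⟨4 | 1⟩,  ⟨4 | 1 1⟩ }


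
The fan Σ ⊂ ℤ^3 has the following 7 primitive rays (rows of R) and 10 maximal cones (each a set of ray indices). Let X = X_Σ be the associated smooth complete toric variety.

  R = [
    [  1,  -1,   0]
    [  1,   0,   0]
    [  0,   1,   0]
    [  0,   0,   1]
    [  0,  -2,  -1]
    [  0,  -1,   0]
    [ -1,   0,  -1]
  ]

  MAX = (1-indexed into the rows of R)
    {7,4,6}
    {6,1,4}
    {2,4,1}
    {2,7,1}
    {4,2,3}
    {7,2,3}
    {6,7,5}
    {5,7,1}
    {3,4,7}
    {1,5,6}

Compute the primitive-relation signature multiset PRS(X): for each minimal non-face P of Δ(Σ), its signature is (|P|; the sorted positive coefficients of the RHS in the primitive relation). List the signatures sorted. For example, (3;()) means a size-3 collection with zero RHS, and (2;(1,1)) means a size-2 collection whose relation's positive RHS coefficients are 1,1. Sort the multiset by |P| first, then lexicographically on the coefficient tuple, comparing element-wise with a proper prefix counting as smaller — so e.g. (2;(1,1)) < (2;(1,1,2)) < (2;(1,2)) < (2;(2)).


Δ(Σ) — 7 vertices, 9 min non-faces:

  P = {3,6}:  v_{3} + v_{6} = 0  ⟹  sig = (2;())
  P = {1,3}:  v_{1} + v_{3} = v_{2}  ⟹  sig = (2;(1))
  P = {2,6}:  v_{2} + v_{6} = v_{1}  ⟹  sig = (2;(1))
  P = {3,5}:  v_{3} + v_{5} = v_{1} + v_{7}  ⟹  sig = (2;(1,1))
  P = {2,5}:  v_{2} + v_{5} = 2·v_{1} + v_{7}  ⟹  sig = (2;(1,2))
  P = {4,5}:  v_{4} + v_{5} = 2·v_{6}  ⟹  sig = (2;(2))
  P = {2,4,7}:  v_{2} + v_{4} + v_{7} = 0  ⟹  sig = (3;())
  P = {1,4,7}:  v_{1} + v_{4} + v_{7} = v_{6}  ⟹  sig = (3;(1))
  P = {1,6,7}:  v_{1} + v_{6} + v_{7} = v_{5}  ⟹  sig = (3;(1))

so the primitive-relation signature multiset is
{ (2;()),  (2;(1)) ×2,  (2;(1,1)),  (2;(1,2)),  (2;(2)),  (3;()),  (3;(1)) ×2 }


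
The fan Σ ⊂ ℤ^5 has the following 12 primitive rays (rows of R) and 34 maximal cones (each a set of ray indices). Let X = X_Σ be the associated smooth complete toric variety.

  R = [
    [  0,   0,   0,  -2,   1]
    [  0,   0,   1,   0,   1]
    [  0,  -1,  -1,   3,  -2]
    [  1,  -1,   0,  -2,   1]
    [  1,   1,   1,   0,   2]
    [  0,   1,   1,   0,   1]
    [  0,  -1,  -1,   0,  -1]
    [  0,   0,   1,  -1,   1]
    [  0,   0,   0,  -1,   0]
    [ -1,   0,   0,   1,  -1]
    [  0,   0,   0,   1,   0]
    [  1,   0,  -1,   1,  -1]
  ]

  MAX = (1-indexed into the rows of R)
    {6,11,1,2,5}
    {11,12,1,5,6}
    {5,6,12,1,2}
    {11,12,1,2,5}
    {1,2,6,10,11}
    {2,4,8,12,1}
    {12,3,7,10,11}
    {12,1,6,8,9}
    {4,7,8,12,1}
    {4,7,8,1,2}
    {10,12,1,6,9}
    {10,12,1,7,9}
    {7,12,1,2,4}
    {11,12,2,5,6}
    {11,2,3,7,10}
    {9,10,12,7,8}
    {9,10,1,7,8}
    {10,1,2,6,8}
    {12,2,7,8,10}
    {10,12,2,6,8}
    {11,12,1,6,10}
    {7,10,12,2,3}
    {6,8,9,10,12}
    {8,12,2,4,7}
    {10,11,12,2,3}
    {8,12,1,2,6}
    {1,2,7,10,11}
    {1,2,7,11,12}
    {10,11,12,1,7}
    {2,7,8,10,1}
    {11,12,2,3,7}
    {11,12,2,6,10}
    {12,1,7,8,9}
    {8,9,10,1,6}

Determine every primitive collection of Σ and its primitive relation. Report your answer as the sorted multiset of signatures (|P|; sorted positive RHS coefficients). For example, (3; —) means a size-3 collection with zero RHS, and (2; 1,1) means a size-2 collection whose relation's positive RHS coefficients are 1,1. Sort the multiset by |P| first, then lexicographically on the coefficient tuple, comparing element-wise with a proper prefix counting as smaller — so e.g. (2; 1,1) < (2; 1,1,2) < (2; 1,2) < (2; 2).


|primitive collections| = 24. Relations:

  P = {6,7}:  v_{6} + v_{7} = 0  so sig = (2; —)
  P = {9,11}:  v_{9} + v_{11} = 0  so sig = (2; —)
  P = {2,9}:  v_{2} + v_{9} = v_{8}  so sig = (2; 1)
  P = {8,11}:  v_{8} + v_{11} = v_{2}  so sig = (2; 1)
  P = {1,3}:  v_{1} + v_{3} = v_{7} + v_{11}  so sig = (2; 1,1)
  P = {4,10}:  v_{4} + v_{10} = v_{7} + v_{8}  so sig = (2; 1,1)
  P = {5,10}:  v_{5} + v_{10} = v_{6} + v_{11}  so sig = (2; 1,1)
  P = {3,6}:  v_{3} + v_{6} = v_{2} + v_{10} + v_{11} + v_{12}  so sig = (2; 1,1,1,1)
  P = {3,9}:  v_{3} + v_{9} = v_{2} + v_{7} + v_{10} + v_{12}  so sig = (2; 1,1,1,1)
  P = {4,6}:  v_{4} + v_{6} = v_{1} + v_{2} + v_{8} + v_{12}  so sig = (2; 1,1,1,1)
  P = {5,7}:  v_{5} + v_{7} = v_{1} + v_{2} + v_{11} + v_{12}  so sig = (2; 1,1,1,1)
  P = {5,9}:  v_{5} + v_{9} = v_{1} + v_{2} + v_{6} + v_{12}  so sig = (2; 1,1,1,1)
  P = {3,8}:  v_{3} + v_{8} = 2·v_{2} + v_{7} + v_{10} + v_{12}  so sig = (2; 1,1,1,2)
  P = {4,9}:  v_{4} + v_{9} = v_{1} + v_{7} + 2·v_{8} + v_{12}  so sig = (2; 1,1,1,2)
  P = {4,11}:  v_{4} + v_{11} = v_{1} + 2·v_{2} + v_{7} + v_{12}  so sig = (2; 1,1,1,2)
  P = {5,8}:  v_{5} + v_{8} = v_{1} + 2·v_{2} + v_{6} + v_{12}  so sig = (2; 1,1,1,2)
  P = {3,5}:  v_{3} + v_{5} = v_{2} + 2·v_{11} + v_{12}  so sig = (2; 1,1,2)
  P = {3,4}:  v_{3} + v_{4} = 2·v_{2} + 2·v_{7} + v_{12}  so sig = (2; 1,2,2)
  P = {4,5}:  v_{4} + v_{5} = 2·v_{1} + 3·v_{2} + 2·v_{12}  so sig = (2; 2,2,3)
  P = {1,2,10,12}:  v_{1} + v_{2} + v_{10} + v_{12} = 0  so sig = (4; —)
  P = {1,8,10,12}:  v_{1} + v_{8} + v_{10} + v_{12} = v_{9}  so sig = (4; 1)
  P = {1,2,6,11,12}:  v_{1} + v_{2} + v_{6} + v_{11} + v_{12} = v_{5}  so sig = (5; 1)
  P = {1,2,7,8,12}:  v_{1} + v_{2} + v_{7} + v_{8} + v_{12} = v_{4}  so sig = (5; 1)
  P = {2,7,10,11,12}:  v_{2} + v_{7} + v_{10} + v_{11} + v_{12} = v_{3}  so sig = (5; 1)

Sorted signature multiset PRS(X):
    (2; —)
    (2; —)
    (2; 1)
    (2; 1)
    (2; 1,1)
    (2; 1,1)
    (2; 1,1)
    (2; 1,1,1,1)
    (2; 1,1,1,1)
    (2; 1,1,1,1)
    (2; 1,1,1,1)
    (2; 1,1,1,1)
    (2; 1,1,1,2)
    (2; 1,1,1,2)
    (2; 1,1,1,2)
    (2; 1,1,1,2)
    (2; 1,1,2)
    (2; 1,2,2)
    (2; 2,2,3)
    (4; —)
    (4; 1)
    (5; 1)
    (5; 1)
    (5; 1)


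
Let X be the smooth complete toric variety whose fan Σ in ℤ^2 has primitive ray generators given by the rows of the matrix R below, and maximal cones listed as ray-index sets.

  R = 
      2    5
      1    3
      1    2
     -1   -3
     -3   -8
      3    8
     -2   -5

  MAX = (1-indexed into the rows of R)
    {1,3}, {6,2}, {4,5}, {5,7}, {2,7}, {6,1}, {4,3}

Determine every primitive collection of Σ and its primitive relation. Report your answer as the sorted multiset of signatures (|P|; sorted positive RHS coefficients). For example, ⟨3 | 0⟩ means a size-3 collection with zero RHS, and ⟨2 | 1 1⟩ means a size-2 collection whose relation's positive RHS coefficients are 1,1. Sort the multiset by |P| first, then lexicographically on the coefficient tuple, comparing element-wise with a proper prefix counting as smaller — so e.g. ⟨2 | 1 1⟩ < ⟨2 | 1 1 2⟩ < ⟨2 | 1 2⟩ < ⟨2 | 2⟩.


|primitive collections| = 14. Relations:

  P={1,7}:  v_{1} + v_{7} = 0 ; sig = ⟨2 | 0⟩
  P={2,4}:  v_{2} + v_{4} = 0 ; sig = ⟨2 | 0⟩
  P={5,6}:  v_{5} + v_{6} = 0 ; sig = ⟨2 | 0⟩
  P={1,2}:  v_{1} + v_{2} = v_{6} ; sig = ⟨2 | 1⟩
  P={1,4}:  v_{1} + v_{4} = v_{3} ; sig = ⟨2 | 1⟩
  P={1,5}:  v_{1} + v_{5} = v_{4} ; sig = ⟨2 | 1⟩
  P={2,3}:  v_{2} + v_{3} = v_{1} ; sig = ⟨2 | 1⟩
  P={2,5}:  v_{2} + v_{5} = v_{7} ; sig = ⟨2 | 1⟩
  P={3,7}:  v_{3} + v_{7} = v_{4} ; sig = ⟨2 | 1⟩
  P={4,6}:  v_{4} + v_{6} = v_{1} ; sig = ⟨2 | 1⟩
  P={4,7}:  v_{4} + v_{7} = v_{5} ; sig = ⟨2 | 1⟩
  P={6,7}:  v_{6} + v_{7} = v_{2} ; sig = ⟨2 | 1⟩
  P={3,5}:  v_{3} + v_{5} = 2·v_{4} ; sig = ⟨2 | 2⟩
  P={3,6}:  v_{3} + v_{6} = 2·v_{1} ; sig = ⟨2 | 2⟩

Signatures (|P|; sorted positive RHS coefficients), sorted:
    |P|=2: 14 collections, coeffs (), (), (), (1), (1), (1), (1), (1), (1), (1), (1), (1), (2), (2)


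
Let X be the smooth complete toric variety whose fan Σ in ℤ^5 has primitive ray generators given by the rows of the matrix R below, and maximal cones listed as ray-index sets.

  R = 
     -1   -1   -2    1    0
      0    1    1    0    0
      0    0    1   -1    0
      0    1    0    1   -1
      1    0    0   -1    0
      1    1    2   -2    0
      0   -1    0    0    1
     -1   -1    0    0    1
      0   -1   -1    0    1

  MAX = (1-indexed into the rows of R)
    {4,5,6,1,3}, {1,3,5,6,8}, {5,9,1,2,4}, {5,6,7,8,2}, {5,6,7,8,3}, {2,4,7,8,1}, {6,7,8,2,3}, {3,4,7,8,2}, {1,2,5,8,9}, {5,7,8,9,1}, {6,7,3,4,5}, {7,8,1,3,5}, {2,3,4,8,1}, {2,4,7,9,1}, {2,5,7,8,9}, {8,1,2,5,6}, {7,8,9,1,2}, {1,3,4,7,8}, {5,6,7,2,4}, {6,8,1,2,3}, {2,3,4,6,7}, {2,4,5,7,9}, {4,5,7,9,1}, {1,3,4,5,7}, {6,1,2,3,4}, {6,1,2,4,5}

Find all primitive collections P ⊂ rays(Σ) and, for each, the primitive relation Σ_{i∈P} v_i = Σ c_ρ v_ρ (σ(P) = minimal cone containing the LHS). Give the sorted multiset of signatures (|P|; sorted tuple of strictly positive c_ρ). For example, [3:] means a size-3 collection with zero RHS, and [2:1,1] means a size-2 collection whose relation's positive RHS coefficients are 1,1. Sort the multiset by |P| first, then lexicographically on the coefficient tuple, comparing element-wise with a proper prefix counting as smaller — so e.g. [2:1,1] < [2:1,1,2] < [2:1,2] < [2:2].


9 minimal non-faces of Δ(Σ) (on 9 rays):

  P = {3,9}:  v_{3} + v_{9} = v_{5} + v_{8}  ⟹  sig = [2:1,1]
  P = {6,9}:  v_{6} + v_{9} = v_{2} + 2·v_{5} + v_{8}  ⟹  sig = [2:1,1,2]
  P = {4,5,8}:  v_{4} + v_{5} + v_{8} = 0  ⟹  sig = [3:]
  P = {2,3,5}:  v_{2} + v_{3} + v_{5} = v_{6}  ⟹  sig = [3:1]
  P = {1,6,7}:  v_{1} + v_{6} + v_{7} = v_{5} + v_{8}  ⟹  sig = [3:1,1]
  P = {4,6,8}:  v_{4} + v_{6} + v_{8} = v_{2} + v_{3}  ⟹  sig = [3:1,1]
  P = {4,8,9}:  v_{4} + v_{8} + v_{9} = v_{1} + v_{2} + v_{7}  ⟹  sig = [3:1,1,1]
  P = {1,2,3,7}:  v_{1} + v_{2} + v_{3} + v_{7} = v_{8}  ⟹  sig = [4:1]
  P = {1,2,5,7}:  v_{1} + v_{2} + v_{5} + v_{7} = v_{9}  ⟹  sig = [4:1]

so the primitive-relation signature multiset is
[[2:1,1], [2:1,1,2], [3:], [3:1], [3:1,1], [3:1,1], [3:1,1,1], [4:1], [4:1]]


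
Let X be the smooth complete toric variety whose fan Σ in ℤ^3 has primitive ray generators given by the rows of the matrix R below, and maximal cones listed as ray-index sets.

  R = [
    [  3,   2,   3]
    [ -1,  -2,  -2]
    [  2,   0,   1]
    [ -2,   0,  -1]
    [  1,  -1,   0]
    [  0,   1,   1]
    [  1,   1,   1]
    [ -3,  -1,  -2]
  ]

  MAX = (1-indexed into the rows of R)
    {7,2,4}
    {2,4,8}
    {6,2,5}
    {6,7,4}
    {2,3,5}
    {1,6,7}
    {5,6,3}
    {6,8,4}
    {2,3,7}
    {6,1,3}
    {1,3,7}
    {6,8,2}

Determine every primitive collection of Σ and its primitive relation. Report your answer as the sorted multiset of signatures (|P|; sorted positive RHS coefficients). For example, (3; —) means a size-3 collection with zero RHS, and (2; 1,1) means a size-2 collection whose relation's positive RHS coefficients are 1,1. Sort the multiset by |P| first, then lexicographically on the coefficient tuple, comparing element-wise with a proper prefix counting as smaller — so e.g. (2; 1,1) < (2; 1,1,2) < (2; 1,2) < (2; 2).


|primitive collections| = 14. Relations:

  P = {3,4}:  v_{3} + v_{4} = 0  ⟹  sig = (2; —)
  P = {1,2}:  v_{1} + v_{2} = v_{3}  ⟹  sig = (2; 1)
  P = {1,8}:  v_{1} + v_{8} = v_{6}  ⟹  sig = (2; 1)
  P = {5,7}:  v_{5} + v_{7} = v_{3}  ⟹  sig = (2; 1)
  P = {7,8}:  v_{7} + v_{8} = v_{4}  ⟹  sig = (2; 1)
  P = {1,4}:  v_{1} + v_{4} = v_{6} + v_{7}  ⟹  sig = (2; 1,1)
  P = {3,8}:  v_{3} + v_{8} = v_{2} + v_{6}  ⟹  sig = (2; 1,1)
  P = {4,5}:  v_{4} + v_{5} = v_{2} + v_{6}  ⟹  sig = (2; 1,1)
  P = {1,5}:  v_{1} + v_{5} = 2·v_{3} + v_{6}  ⟹  sig = (2; 1,2)
  P = {5,8}:  v_{5} + v_{8} = 2·v_{2} + 2·v_{6}  ⟹  sig = (2; 2,2)
  P = {2,6,7}:  v_{2} + v_{6} + v_{7} = 0  ⟹  sig = (3; —)
  P = {2,3,6}:  v_{2} + v_{3} + v_{6} = v_{5}  ⟹  sig = (3; 1)
  P = {2,4,6}:  v_{2} + v_{4} + v_{6} = v_{8}  ⟹  sig = (3; 1)
  P = {3,6,7}:  v_{3} + v_{6} + v_{7} = v_{1}  ⟹  sig = (3; 1)

so the primitive-relation signature multiset is
[(2; —), (2; 1), (2; 1), (2; 1), (2; 1), (2; 1,1), (2; 1,1), (2; 1,1), (2; 1,2), (2; 2,2), (3; —), (3; 1), (3; 1), (3; 1)]


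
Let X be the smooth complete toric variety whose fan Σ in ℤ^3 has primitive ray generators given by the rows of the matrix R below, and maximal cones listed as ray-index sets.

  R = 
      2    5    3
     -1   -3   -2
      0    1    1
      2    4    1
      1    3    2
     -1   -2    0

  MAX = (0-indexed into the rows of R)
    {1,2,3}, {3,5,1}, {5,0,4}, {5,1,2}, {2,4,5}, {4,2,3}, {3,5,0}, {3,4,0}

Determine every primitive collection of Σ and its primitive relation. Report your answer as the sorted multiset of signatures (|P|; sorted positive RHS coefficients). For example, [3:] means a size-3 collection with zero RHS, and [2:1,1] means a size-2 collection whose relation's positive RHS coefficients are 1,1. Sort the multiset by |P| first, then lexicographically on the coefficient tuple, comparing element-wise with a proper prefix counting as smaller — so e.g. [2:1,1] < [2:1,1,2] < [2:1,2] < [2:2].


5 minimal non-faces of Δ(Σ) (on 6 rays):

  • {1,4}:  v_{1} + v_{4} = 0  ⟹  sig = [2:]
  • {0,1}:  v_{0} + v_{1} = v_{3} + v_{5}  ⟹  sig = [2:1,1]
  • {0,2}:  v_{0} + v_{2} = 2·v_{4}  ⟹  sig = [2:2]
  • {2,3,5}:  v_{2} + v_{3} + v_{5} = v_{4}  ⟹  sig = [3:1]
  • {3,4,5}:  v_{3} + v_{4} + v_{5} = v_{0}  ⟹  sig = [3:1]

Signatures (|P|; sorted positive RHS coefficients), sorted:
    [2:]
    [2:1,1]
    [2:2]
    [3:1]
    [3:1]


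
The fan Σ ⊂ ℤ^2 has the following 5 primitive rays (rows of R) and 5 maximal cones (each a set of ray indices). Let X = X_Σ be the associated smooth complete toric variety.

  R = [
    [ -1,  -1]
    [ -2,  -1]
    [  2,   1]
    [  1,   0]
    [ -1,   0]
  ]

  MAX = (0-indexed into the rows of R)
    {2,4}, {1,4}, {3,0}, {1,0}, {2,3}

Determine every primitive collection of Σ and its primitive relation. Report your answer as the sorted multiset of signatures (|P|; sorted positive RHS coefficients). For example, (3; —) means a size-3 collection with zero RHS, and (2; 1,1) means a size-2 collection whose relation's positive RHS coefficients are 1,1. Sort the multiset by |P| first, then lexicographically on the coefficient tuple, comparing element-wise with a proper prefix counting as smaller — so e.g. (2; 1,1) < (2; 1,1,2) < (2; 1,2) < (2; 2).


Σ has 5 primitive collections:

  P = {1,2}:  v_{1} + v_{2} = 0  →  sig = (2; —)
  P = {3,4}:  v_{3} + v_{4} = 0  →  sig = (2; —)
  P = {0,2}:  v_{0} + v_{2} = v_{3}  →  sig = (2; 1)
  P = {0,4}:  v_{0} + v_{4} = v_{1}  →  sig = (2; 1)
  P = {1,3}:  v_{1} + v_{3} = v_{0}  →  sig = (2; 1)

Sorted signature multiset PRS(X):
[(2; —), (2; —), (2; 1), (2; 1), (2; 1)]


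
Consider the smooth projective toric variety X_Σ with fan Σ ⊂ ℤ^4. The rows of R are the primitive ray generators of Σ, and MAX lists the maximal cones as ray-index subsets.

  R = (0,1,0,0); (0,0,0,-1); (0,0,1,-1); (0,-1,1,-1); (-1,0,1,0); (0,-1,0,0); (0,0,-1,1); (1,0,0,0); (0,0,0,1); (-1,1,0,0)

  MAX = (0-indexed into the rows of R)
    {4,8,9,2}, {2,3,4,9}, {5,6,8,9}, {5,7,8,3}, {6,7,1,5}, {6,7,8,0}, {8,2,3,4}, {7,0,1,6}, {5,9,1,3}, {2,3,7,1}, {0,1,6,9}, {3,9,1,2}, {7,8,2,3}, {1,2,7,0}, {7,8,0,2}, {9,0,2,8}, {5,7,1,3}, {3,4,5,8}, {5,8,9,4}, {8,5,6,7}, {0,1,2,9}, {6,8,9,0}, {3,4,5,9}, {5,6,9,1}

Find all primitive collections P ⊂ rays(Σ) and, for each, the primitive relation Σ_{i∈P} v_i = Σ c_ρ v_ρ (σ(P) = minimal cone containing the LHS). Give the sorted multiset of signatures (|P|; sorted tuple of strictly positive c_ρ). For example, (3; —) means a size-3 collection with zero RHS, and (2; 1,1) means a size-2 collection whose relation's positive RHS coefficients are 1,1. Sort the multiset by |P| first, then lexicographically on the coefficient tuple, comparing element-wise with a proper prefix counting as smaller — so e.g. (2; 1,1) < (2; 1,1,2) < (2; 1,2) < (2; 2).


Minimal non-faces — 12 found among 10 rays, 24 max cones:

  {0,5}:  v_{0} + v_{5} = 0  →  sig = (2; —)
  {1,8}:  v_{1} + v_{8} = 0  →  sig = (2; —)
  {2,6}:  v_{2} + v_{6} = 0  →  sig = (2; —)
  {0,3}:  v_{0} + v_{3} = v_{2}  →  sig = (2; 1)
  {2,5}:  v_{2} + v_{5} = v_{3}  →  sig = (2; 1)
  {3,6}:  v_{3} + v_{6} = v_{5}  →  sig = (2; 1)
  {7,9}:  v_{7} + v_{9} = v_{0}  →  sig = (2; 1)
  {1,4}:  v_{1} + v_{4} = v_{3} + v_{9}  →  sig = (2; 1,1)
  {4,7}:  v_{4} + v_{7} = v_{2} + v_{8}  →  sig = (2; 1,1)
  {0,4}:  v_{0} + v_{4} = v_{2} + v_{8} + v_{9}  →  sig = (2; 1,1,1)
  {4,6}:  v_{4} + v_{6} = v_{5} + v_{8} + v_{9}  →  sig = (2; 1,1,1)
  {3,8,9}:  v_{3} + v_{8} + v_{9} = v_{4}  →  sig = (3; 1)

so the primitive-relation signature multiset is
    (2; —)
    (2; —)
    (2; —)
    (2; 1)
    (2; 1)
    (2; 1)
    (2; 1)
    (2; 1,1)
    (2; 1,1)
    (2; 1,1,1)
    (2; 1,1,1)
    (3; 1)


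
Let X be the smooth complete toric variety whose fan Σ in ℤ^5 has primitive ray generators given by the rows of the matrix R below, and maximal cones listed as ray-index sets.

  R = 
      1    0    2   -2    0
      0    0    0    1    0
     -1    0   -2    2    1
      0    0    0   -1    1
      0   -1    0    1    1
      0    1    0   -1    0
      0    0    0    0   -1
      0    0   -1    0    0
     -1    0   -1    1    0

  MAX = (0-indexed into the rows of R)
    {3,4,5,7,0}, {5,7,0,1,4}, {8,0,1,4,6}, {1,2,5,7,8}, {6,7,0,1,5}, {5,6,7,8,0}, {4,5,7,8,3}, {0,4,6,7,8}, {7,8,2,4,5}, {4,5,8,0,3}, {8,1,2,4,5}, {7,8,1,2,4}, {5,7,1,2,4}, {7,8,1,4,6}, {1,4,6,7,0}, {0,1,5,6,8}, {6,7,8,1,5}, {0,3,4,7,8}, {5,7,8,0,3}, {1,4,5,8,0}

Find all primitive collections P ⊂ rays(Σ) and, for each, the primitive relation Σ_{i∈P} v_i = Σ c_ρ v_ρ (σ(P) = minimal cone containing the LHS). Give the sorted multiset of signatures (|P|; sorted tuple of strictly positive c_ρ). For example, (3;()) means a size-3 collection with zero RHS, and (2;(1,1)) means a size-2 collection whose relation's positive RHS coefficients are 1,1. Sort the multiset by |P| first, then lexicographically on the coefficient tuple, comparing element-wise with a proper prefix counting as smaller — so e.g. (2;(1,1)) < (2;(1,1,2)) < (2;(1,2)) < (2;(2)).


9 collections generate NE(X_Σ); each relation:

  P = {0,2}:  v_{0} + v_{2} = v_{4} + v_{5} — sig = (2;(1,1))
  P = {1,3}:  v_{1} + v_{3} = v_{4} + v_{5} — sig = (2;(1,1))
  P = {2,6}:  v_{2} + v_{6} = v_{1} + v_{7} + v_{8} — sig = (2;(1,1,1))
  P = {3,6}:  v_{3} + v_{6} = v_{0} + v_{7} + v_{8} — sig = (2;(1,1,1))
  P = {2,3}:  v_{2} + v_{3} = 2·v_{4} + 2·v_{5} + v_{7} + v_{8} — sig = (2;(1,1,2,2))
  P = {4,5,6}:  v_{4} + v_{5} + v_{6} = 0 — sig = (3;())
  P = {0,1,7,8}:  v_{0} + v_{1} + v_{7} + v_{8} = 0 — sig = (4;())
  P = {0,4,5,7,8}:  v_{0} + v_{4} + v_{5} + v_{7} + v_{8} = v_{3} — sig = (5;(1))
  P = {1,4,5,7,8}:  v_{1} + v_{4} + v_{5} + v_{7} + v_{8} = v_{2} — sig = (5;(1))

Sorted signature multiset PRS(X):
[(2;(1,1)), (2;(1,1)), (2;(1,1,1)), (2;(1,1,1)), (2;(1,1,2,2)), (3;()), (4;()), (5;(1)), (5;(1))]
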